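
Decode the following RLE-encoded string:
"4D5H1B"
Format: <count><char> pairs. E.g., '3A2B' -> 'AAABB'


Expanding each <count><char> pair:
  4D -> 'DDDD'
  5H -> 'HHHHH'
  1B -> 'B'

Decoded = DDDDHHHHHB


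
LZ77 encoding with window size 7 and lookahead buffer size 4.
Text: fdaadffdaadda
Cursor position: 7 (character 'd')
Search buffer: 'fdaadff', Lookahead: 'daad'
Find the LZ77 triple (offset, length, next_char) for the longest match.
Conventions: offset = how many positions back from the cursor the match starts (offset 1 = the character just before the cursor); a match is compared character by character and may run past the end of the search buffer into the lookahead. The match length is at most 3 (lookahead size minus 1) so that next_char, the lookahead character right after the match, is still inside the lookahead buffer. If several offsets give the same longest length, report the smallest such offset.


Try each offset into the search buffer:
  offset=1 (pos 6, char 'f'): match length 0
  offset=2 (pos 5, char 'f'): match length 0
  offset=3 (pos 4, char 'd'): match length 1
  offset=4 (pos 3, char 'a'): match length 0
  offset=5 (pos 2, char 'a'): match length 0
  offset=6 (pos 1, char 'd'): match length 3
  offset=7 (pos 0, char 'f'): match length 0
Longest match has length 3 at offset 6.
next_char = character at position 7 + 3 = 10 -> 'd'

Best match: offset=6, length=3 (matching 'daa' starting at position 1)
LZ77 triple: (6, 3, 'd')


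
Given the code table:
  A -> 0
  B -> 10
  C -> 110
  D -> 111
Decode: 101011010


Decoding:
10 -> B
10 -> B
110 -> C
10 -> B


Result: BBCB


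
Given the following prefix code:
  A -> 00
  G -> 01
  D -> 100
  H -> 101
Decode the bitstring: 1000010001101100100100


Decoding step by step:
Bits 100 -> D
Bits 00 -> A
Bits 100 -> D
Bits 01 -> G
Bits 101 -> H
Bits 100 -> D
Bits 100 -> D
Bits 100 -> D


Decoded message: DADGHDDD


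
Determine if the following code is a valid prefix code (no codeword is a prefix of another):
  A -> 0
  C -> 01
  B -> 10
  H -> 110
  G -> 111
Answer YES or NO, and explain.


Checking each pair (does one codeword prefix another?):
  A='0' vs C='01': prefix -- VIOLATION

NO -- this is NOT a valid prefix code. A (0) is a prefix of C (01).


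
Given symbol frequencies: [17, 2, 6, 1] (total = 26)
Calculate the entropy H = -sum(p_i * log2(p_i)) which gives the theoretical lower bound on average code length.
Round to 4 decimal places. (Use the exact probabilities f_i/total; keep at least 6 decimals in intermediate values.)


Per-symbol terms -p_i * log2(p_i) with p_i = f_i/26:
  p = 17/26 = 0.653846: log2(p) = -0.612977, -p*log2(p) = 0.400793
  p = 2/26 = 0.076923: log2(p) = -3.700440, -p*log2(p) = 0.284649
  p = 6/26 = 0.230769: log2(p) = -2.115477, -p*log2(p) = 0.488187
  p = 1/26 = 0.038462: log2(p) = -4.700440, -p*log2(p) = 0.180786
H = 0.400793 + 0.284649 + 0.488187 + 0.180786 = 1.354415

H = 1.3544 bits/symbol


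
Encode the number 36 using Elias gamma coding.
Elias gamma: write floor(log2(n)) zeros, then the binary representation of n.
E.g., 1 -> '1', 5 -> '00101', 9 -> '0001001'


num_bits = floor(log2(36)) + 1 = 6
leading_zeros = num_bits - 1 = 5
binary(36) = 100100

Elias gamma(36) = '00000' + '100100' = 00000100100 (11 bits)


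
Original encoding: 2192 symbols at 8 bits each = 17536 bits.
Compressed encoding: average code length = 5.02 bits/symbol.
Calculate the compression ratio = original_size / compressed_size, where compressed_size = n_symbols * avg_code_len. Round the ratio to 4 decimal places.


original_size = n_symbols * orig_bits = 2192 * 8 = 17536 bits
compressed_size = n_symbols * avg_code_len = 2192 * 5.02 = 11003.84 bits
ratio = original_size / compressed_size = 17536 / 11003.84 = 1.5936

Compression ratio = 1.5936


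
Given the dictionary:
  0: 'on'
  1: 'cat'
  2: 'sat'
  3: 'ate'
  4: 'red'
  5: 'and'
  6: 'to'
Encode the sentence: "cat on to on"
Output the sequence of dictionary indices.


Look up each word in the dictionary:
  'cat' -> 1
  'on' -> 0
  'to' -> 6
  'on' -> 0

Encoded: [1, 0, 6, 0]


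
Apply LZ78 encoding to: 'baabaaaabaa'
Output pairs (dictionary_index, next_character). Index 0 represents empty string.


LZ78 encoding steps:
Dictionary: {0: ''}
Step 1: w='' (idx 0), next='b' -> output (0, 'b'), add 'b' as idx 1
Step 2: w='' (idx 0), next='a' -> output (0, 'a'), add 'a' as idx 2
Step 3: w='a' (idx 2), next='b' -> output (2, 'b'), add 'ab' as idx 3
Step 4: w='a' (idx 2), next='a' -> output (2, 'a'), add 'aa' as idx 4
Step 5: w='aa' (idx 4), next='b' -> output (4, 'b'), add 'aab' as idx 5
Step 6: w='aa' (idx 4), end of input -> output (4, '')


Encoded: [(0, 'b'), (0, 'a'), (2, 'b'), (2, 'a'), (4, 'b'), (4, '')]


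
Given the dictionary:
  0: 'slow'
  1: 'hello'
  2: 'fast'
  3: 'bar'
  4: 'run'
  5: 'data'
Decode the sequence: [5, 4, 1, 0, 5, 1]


Look up each index in the dictionary:
  5 -> 'data'
  4 -> 'run'
  1 -> 'hello'
  0 -> 'slow'
  5 -> 'data'
  1 -> 'hello'

Decoded: "data run hello slow data hello"


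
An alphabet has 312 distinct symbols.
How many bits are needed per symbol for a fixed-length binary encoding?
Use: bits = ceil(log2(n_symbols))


log2(312) = 8.2854
Bracket: 2^8 = 256 < 312 <= 2^9 = 512
So ceil(log2(312)) = 9

bits = ceil(log2(312)) = ceil(8.2854) = 9 bits


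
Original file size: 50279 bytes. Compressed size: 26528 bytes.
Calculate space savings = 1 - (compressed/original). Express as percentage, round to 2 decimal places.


ratio = compressed/original = 26528/50279 = 0.527616
savings = 1 - ratio = 1 - 0.527616 = 0.472384
as a percentage: 0.472384 * 100 = 47.24%

Space savings = 1 - 26528/50279 = 47.24%


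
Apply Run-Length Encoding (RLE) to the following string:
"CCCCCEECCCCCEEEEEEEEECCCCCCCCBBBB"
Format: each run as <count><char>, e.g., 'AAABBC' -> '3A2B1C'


Scanning runs left to right:
  i=0: run of 'C' x 5 -> '5C'
  i=5: run of 'E' x 2 -> '2E'
  i=7: run of 'C' x 5 -> '5C'
  i=12: run of 'E' x 9 -> '9E'
  i=21: run of 'C' x 8 -> '8C'
  i=29: run of 'B' x 4 -> '4B'

RLE = 5C2E5C9E8C4B


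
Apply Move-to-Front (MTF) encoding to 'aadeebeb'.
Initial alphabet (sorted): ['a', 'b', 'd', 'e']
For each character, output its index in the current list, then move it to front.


MTF encoding:
'a': index 0 in ['a', 'b', 'd', 'e'] -> ['a', 'b', 'd', 'e']
'a': index 0 in ['a', 'b', 'd', 'e'] -> ['a', 'b', 'd', 'e']
'd': index 2 in ['a', 'b', 'd', 'e'] -> ['d', 'a', 'b', 'e']
'e': index 3 in ['d', 'a', 'b', 'e'] -> ['e', 'd', 'a', 'b']
'e': index 0 in ['e', 'd', 'a', 'b'] -> ['e', 'd', 'a', 'b']
'b': index 3 in ['e', 'd', 'a', 'b'] -> ['b', 'e', 'd', 'a']
'e': index 1 in ['b', 'e', 'd', 'a'] -> ['e', 'b', 'd', 'a']
'b': index 1 in ['e', 'b', 'd', 'a'] -> ['b', 'e', 'd', 'a']


Output: [0, 0, 2, 3, 0, 3, 1, 1]


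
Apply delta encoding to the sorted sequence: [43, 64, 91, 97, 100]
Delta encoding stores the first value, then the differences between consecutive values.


First value: 43
Deltas:
  64 - 43 = 21
  91 - 64 = 27
  97 - 91 = 6
  100 - 97 = 3


Delta encoded: [43, 21, 27, 6, 3]


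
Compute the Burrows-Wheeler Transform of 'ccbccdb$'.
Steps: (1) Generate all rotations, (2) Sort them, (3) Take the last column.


Rotations (sorted):
  0: $ccbccdb -> last char: b
  1: b$ccbccd -> last char: d
  2: bccdb$cc -> last char: c
  3: cbccdb$c -> last char: c
  4: ccbccdb$ -> last char: $
  5: ccdb$ccb -> last char: b
  6: cdb$ccbc -> last char: c
  7: db$ccbcc -> last char: c


BWT = bdcc$bcc


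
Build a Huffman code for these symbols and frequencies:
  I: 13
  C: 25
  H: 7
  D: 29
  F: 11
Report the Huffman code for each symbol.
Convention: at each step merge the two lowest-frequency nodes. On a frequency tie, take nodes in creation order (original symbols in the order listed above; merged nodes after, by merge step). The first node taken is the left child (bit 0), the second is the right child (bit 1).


Huffman tree construction:
Step 1: Merge H(7) + F(11) = 18
Step 2: Merge I(13) + (H+F)(18) = 31
Step 3: Merge C(25) + D(29) = 54
Step 4: Merge (I+(H+F))(31) + (C+D)(54) = 85
Read each symbol's code off the tree from the root (left child = 0, right child = 1).

Codes:
  I: 00 (length 2)
  C: 10 (length 2)
  H: 010 (length 3)
  D: 11 (length 2)
  F: 011 (length 3)
Average code length: 188/85 = 2.2118 bits/symbol


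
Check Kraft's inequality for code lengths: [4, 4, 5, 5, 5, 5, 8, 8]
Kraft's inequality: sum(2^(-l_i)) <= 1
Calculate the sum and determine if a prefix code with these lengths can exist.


Sum = 2^(-4) + 2^(-4) + 2^(-5) + 2^(-5) + 2^(-5) + 2^(-5) + 2^(-8) + 2^(-8)
    = 0.0625 + 0.0625 + 0.03125 + 0.03125 + 0.03125 + 0.03125 + 0.00390625 + 0.00390625
    = 66/256 = 0.2578125
Since 0.2578125 <= 1, Kraft's inequality IS satisfied.
A prefix code with these lengths CAN exist.

Kraft sum = 0.2578125. Satisfied.


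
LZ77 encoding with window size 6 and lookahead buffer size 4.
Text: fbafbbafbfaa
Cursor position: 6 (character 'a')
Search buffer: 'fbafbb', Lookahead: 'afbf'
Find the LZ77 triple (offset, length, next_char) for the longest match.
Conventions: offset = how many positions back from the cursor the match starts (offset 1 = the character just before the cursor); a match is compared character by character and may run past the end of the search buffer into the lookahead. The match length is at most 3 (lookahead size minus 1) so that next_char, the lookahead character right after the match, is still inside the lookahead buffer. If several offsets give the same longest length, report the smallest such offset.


Try each offset into the search buffer:
  offset=1 (pos 5, char 'b'): match length 0
  offset=2 (pos 4, char 'b'): match length 0
  offset=3 (pos 3, char 'f'): match length 0
  offset=4 (pos 2, char 'a'): match length 3
  offset=5 (pos 1, char 'b'): match length 0
  offset=6 (pos 0, char 'f'): match length 0
Longest match has length 3 at offset 4.
next_char = character at position 6 + 3 = 9 -> 'f'

Best match: offset=4, length=3 (matching 'afb' starting at position 2)
LZ77 triple: (4, 3, 'f')


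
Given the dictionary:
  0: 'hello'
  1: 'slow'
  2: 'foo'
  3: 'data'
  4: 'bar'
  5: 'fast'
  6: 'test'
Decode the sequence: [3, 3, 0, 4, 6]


Look up each index in the dictionary:
  3 -> 'data'
  3 -> 'data'
  0 -> 'hello'
  4 -> 'bar'
  6 -> 'test'

Decoded: "data data hello bar test"


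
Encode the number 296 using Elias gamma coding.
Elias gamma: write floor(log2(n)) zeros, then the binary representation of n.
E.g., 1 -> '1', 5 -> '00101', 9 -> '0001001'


num_bits = floor(log2(296)) + 1 = 9
leading_zeros = num_bits - 1 = 8
binary(296) = 100101000

Elias gamma(296) = '00000000' + '100101000' = 00000000100101000 (17 bits)


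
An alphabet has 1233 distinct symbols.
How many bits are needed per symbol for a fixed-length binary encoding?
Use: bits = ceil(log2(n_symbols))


log2(1233) = 10.268
Bracket: 2^10 = 1024 < 1233 <= 2^11 = 2048
So ceil(log2(1233)) = 11

bits = ceil(log2(1233)) = ceil(10.268) = 11 bits


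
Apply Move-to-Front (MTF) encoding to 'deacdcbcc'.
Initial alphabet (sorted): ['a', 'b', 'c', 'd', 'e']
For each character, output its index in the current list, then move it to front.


MTF encoding:
'd': index 3 in ['a', 'b', 'c', 'd', 'e'] -> ['d', 'a', 'b', 'c', 'e']
'e': index 4 in ['d', 'a', 'b', 'c', 'e'] -> ['e', 'd', 'a', 'b', 'c']
'a': index 2 in ['e', 'd', 'a', 'b', 'c'] -> ['a', 'e', 'd', 'b', 'c']
'c': index 4 in ['a', 'e', 'd', 'b', 'c'] -> ['c', 'a', 'e', 'd', 'b']
'd': index 3 in ['c', 'a', 'e', 'd', 'b'] -> ['d', 'c', 'a', 'e', 'b']
'c': index 1 in ['d', 'c', 'a', 'e', 'b'] -> ['c', 'd', 'a', 'e', 'b']
'b': index 4 in ['c', 'd', 'a', 'e', 'b'] -> ['b', 'c', 'd', 'a', 'e']
'c': index 1 in ['b', 'c', 'd', 'a', 'e'] -> ['c', 'b', 'd', 'a', 'e']
'c': index 0 in ['c', 'b', 'd', 'a', 'e'] -> ['c', 'b', 'd', 'a', 'e']


Output: [3, 4, 2, 4, 3, 1, 4, 1, 0]


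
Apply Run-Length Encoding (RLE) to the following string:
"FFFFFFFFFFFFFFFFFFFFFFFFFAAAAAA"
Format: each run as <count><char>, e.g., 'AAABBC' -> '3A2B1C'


Scanning runs left to right:
  i=0: run of 'F' x 25 -> '25F'
  i=25: run of 'A' x 6 -> '6A'

RLE = 25F6A


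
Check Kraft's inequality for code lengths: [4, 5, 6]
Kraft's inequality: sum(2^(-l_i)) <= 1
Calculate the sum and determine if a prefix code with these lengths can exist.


Sum = 2^(-4) + 2^(-5) + 2^(-6)
    = 0.0625 + 0.03125 + 0.015625
    = 7/64 = 0.109375
Since 0.109375 <= 1, Kraft's inequality IS satisfied.
A prefix code with these lengths CAN exist.

Kraft sum = 0.109375. Satisfied.


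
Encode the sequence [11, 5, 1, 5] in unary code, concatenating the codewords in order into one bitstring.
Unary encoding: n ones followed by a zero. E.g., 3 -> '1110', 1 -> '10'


Encode each number as n ones followed by a terminating 0:
  11 -> 111111111110 (12 bits)
  5 -> 111110 (6 bits)
  1 -> 10 (2 bits)
  5 -> 111110 (6 bits)
Total length = 12 + 6 + 2 + 6 = 26 bits.

Unary([11, 5, 1, 5]) = 11111111111011111010111110 (26 bits)


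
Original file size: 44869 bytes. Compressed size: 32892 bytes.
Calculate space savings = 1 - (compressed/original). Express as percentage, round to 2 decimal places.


ratio = compressed/original = 32892/44869 = 0.733067
savings = 1 - ratio = 1 - 0.733067 = 0.266933
as a percentage: 0.266933 * 100 = 26.69%

Space savings = 1 - 32892/44869 = 26.69%


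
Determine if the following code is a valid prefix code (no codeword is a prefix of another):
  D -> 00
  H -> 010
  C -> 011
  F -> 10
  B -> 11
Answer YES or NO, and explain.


Checking each pair (does one codeword prefix another?):
  D='00' vs H='010': no prefix
  D='00' vs C='011': no prefix
  D='00' vs F='10': no prefix
  D='00' vs B='11': no prefix
  H='010' vs D='00': no prefix
  H='010' vs C='011': no prefix
  H='010' vs F='10': no prefix
  H='010' vs B='11': no prefix
  C='011' vs D='00': no prefix
  C='011' vs H='010': no prefix
  C='011' vs F='10': no prefix
  C='011' vs B='11': no prefix
  F='10' vs D='00': no prefix
  F='10' vs H='010': no prefix
  F='10' vs C='011': no prefix
  F='10' vs B='11': no prefix
  B='11' vs D='00': no prefix
  B='11' vs H='010': no prefix
  B='11' vs C='011': no prefix
  B='11' vs F='10': no prefix
No violation found over all pairs.

YES -- this is a valid prefix code. No codeword is a prefix of any other codeword.


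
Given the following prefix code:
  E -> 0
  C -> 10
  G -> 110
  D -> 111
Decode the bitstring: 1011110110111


Decoding step by step:
Bits 10 -> C
Bits 111 -> D
Bits 10 -> C
Bits 110 -> G
Bits 111 -> D


Decoded message: CDCGD


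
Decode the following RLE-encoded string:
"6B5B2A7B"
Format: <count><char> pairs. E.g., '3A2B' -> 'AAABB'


Expanding each <count><char> pair:
  6B -> 'BBBBBB'
  5B -> 'BBBBB'
  2A -> 'AA'
  7B -> 'BBBBBBB'

Decoded = BBBBBBBBBBBAABBBBBBB


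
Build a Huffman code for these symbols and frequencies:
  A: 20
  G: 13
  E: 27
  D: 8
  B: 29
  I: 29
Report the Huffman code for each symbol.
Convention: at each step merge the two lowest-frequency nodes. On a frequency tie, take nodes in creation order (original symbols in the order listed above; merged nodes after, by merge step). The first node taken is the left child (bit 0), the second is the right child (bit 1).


Huffman tree construction:
Step 1: Merge D(8) + G(13) = 21
Step 2: Merge A(20) + (D+G)(21) = 41
Step 3: Merge E(27) + B(29) = 56
Step 4: Merge I(29) + (A+(D+G))(41) = 70
Step 5: Merge (E+B)(56) + (I+(A+(D+G)))(70) = 126
Read each symbol's code off the tree from the root (left child = 0, right child = 1).

Codes:
  A: 110 (length 3)
  G: 1111 (length 4)
  E: 00 (length 2)
  D: 1110 (length 4)
  B: 01 (length 2)
  I: 10 (length 2)
Average code length: 314/126 = 2.4921 bits/symbol


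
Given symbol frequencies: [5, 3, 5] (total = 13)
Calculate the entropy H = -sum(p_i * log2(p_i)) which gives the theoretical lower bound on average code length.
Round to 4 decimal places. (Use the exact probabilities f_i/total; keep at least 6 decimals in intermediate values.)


Per-symbol terms -p_i * log2(p_i) with p_i = f_i/13:
  p = 5/13 = 0.384615: log2(p) = -1.378512, -p*log2(p) = 0.530197
  p = 3/13 = 0.230769: log2(p) = -2.115477, -p*log2(p) = 0.488187
  p = 5/13 = 0.384615: log2(p) = -1.378512, -p*log2(p) = 0.530197
H = 0.530197 + 0.488187 + 0.530197 = 1.548581

H = 1.5486 bits/symbol


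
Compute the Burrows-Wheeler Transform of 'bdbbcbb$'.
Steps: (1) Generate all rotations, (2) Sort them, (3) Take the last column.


Rotations (sorted):
  0: $bdbbcbb -> last char: b
  1: b$bdbbcb -> last char: b
  2: bb$bdbbc -> last char: c
  3: bbcbb$bd -> last char: d
  4: bcbb$bdb -> last char: b
  5: bdbbcbb$ -> last char: $
  6: cbb$bdbb -> last char: b
  7: dbbcbb$b -> last char: b


BWT = bbcdb$bb


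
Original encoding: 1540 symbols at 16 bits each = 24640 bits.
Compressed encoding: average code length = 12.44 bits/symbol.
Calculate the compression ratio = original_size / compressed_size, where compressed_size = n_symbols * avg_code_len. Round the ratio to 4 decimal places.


original_size = n_symbols * orig_bits = 1540 * 16 = 24640 bits
compressed_size = n_symbols * avg_code_len = 1540 * 12.44 = 19157.6 bits
ratio = original_size / compressed_size = 24640 / 19157.6 = 1.2862

Compression ratio = 1.2862


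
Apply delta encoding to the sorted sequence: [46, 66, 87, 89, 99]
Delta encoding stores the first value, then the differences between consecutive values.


First value: 46
Deltas:
  66 - 46 = 20
  87 - 66 = 21
  89 - 87 = 2
  99 - 89 = 10


Delta encoded: [46, 20, 21, 2, 10]


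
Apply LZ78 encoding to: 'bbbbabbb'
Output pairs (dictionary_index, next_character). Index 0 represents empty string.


LZ78 encoding steps:
Dictionary: {0: ''}
Step 1: w='' (idx 0), next='b' -> output (0, 'b'), add 'b' as idx 1
Step 2: w='b' (idx 1), next='b' -> output (1, 'b'), add 'bb' as idx 2
Step 3: w='b' (idx 1), next='a' -> output (1, 'a'), add 'ba' as idx 3
Step 4: w='bb' (idx 2), next='b' -> output (2, 'b'), add 'bbb' as idx 4


Encoded: [(0, 'b'), (1, 'b'), (1, 'a'), (2, 'b')]


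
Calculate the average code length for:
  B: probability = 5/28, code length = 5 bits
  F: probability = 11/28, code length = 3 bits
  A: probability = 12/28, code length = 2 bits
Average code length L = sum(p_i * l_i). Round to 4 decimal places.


Weighted contributions p_i * l_i:
  B: (5/28) * 5 = 25/28
  F: (11/28) * 3 = 33/28
  A: (12/28) * 2 = 24/28
Sum = (25 + 33 + 24)/28 = 82/28

L = 82/28 = 2.9286 bits/symbol


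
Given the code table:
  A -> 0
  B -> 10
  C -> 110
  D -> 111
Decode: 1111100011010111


Decoding:
111 -> D
110 -> C
0 -> A
0 -> A
110 -> C
10 -> B
111 -> D


Result: DCAACBD


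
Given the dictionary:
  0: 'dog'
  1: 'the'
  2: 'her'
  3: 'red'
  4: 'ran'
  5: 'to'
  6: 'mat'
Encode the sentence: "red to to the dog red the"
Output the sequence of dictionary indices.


Look up each word in the dictionary:
  'red' -> 3
  'to' -> 5
  'to' -> 5
  'the' -> 1
  'dog' -> 0
  'red' -> 3
  'the' -> 1

Encoded: [3, 5, 5, 1, 0, 3, 1]


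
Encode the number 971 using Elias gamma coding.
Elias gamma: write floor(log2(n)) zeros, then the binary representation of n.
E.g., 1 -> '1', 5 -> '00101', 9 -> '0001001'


num_bits = floor(log2(971)) + 1 = 10
leading_zeros = num_bits - 1 = 9
binary(971) = 1111001011

Elias gamma(971) = '000000000' + '1111001011' = 0000000001111001011 (19 bits)


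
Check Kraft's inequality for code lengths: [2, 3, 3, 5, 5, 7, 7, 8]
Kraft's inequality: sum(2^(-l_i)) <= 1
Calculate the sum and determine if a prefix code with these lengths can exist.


Sum = 2^(-2) + 2^(-3) + 2^(-3) + 2^(-5) + 2^(-5) + 2^(-7) + 2^(-7) + 2^(-8)
    = 0.25 + 0.125 + 0.125 + 0.03125 + 0.03125 + 0.0078125 + 0.0078125 + 0.00390625
    = 149/256 = 0.58203125
Since 0.58203125 <= 1, Kraft's inequality IS satisfied.
A prefix code with these lengths CAN exist.

Kraft sum = 0.58203125. Satisfied.


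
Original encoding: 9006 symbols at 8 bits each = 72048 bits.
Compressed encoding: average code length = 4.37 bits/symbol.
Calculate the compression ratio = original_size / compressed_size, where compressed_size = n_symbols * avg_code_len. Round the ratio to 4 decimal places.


original_size = n_symbols * orig_bits = 9006 * 8 = 72048 bits
compressed_size = n_symbols * avg_code_len = 9006 * 4.37 = 39356.22 bits
ratio = original_size / compressed_size = 72048 / 39356.22 = 1.8307

Compression ratio = 1.8307


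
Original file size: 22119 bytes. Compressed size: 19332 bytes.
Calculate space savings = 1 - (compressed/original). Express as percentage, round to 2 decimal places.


ratio = compressed/original = 19332/22119 = 0.874
savings = 1 - ratio = 1 - 0.874 = 0.126
as a percentage: 0.126 * 100 = 12.6%

Space savings = 1 - 19332/22119 = 12.6%


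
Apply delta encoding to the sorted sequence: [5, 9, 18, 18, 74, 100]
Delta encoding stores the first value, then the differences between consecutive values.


First value: 5
Deltas:
  9 - 5 = 4
  18 - 9 = 9
  18 - 18 = 0
  74 - 18 = 56
  100 - 74 = 26


Delta encoded: [5, 4, 9, 0, 56, 26]


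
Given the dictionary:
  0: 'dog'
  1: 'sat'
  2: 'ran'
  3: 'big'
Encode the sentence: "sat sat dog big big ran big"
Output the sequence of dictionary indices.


Look up each word in the dictionary:
  'sat' -> 1
  'sat' -> 1
  'dog' -> 0
  'big' -> 3
  'big' -> 3
  'ran' -> 2
  'big' -> 3

Encoded: [1, 1, 0, 3, 3, 2, 3]


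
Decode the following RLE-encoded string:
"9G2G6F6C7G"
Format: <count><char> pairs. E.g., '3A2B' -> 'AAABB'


Expanding each <count><char> pair:
  9G -> 'GGGGGGGGG'
  2G -> 'GG'
  6F -> 'FFFFFF'
  6C -> 'CCCCCC'
  7G -> 'GGGGGGG'

Decoded = GGGGGGGGGGGFFFFFFCCCCCCGGGGGGG


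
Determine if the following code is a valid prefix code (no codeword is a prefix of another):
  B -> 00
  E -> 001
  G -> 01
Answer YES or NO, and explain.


Checking each pair (does one codeword prefix another?):
  B='00' vs E='001': prefix -- VIOLATION

NO -- this is NOT a valid prefix code. B (00) is a prefix of E (001).


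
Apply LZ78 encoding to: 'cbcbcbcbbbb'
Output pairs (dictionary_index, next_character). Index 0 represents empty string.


LZ78 encoding steps:
Dictionary: {0: ''}
Step 1: w='' (idx 0), next='c' -> output (0, 'c'), add 'c' as idx 1
Step 2: w='' (idx 0), next='b' -> output (0, 'b'), add 'b' as idx 2
Step 3: w='c' (idx 1), next='b' -> output (1, 'b'), add 'cb' as idx 3
Step 4: w='cb' (idx 3), next='c' -> output (3, 'c'), add 'cbc' as idx 4
Step 5: w='b' (idx 2), next='b' -> output (2, 'b'), add 'bb' as idx 5
Step 6: w='bb' (idx 5), end of input -> output (5, '')


Encoded: [(0, 'c'), (0, 'b'), (1, 'b'), (3, 'c'), (2, 'b'), (5, '')]


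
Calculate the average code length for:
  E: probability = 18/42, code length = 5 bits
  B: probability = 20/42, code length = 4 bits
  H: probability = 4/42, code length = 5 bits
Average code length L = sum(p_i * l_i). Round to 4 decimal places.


Weighted contributions p_i * l_i:
  E: (18/42) * 5 = 90/42
  B: (20/42) * 4 = 80/42
  H: (4/42) * 5 = 20/42
Sum = (90 + 80 + 20)/42 = 190/42

L = 190/42 = 4.5238 bits/symbol


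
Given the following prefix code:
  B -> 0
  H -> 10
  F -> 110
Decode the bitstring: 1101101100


Decoding step by step:
Bits 110 -> F
Bits 110 -> F
Bits 110 -> F
Bits 0 -> B


Decoded message: FFFB


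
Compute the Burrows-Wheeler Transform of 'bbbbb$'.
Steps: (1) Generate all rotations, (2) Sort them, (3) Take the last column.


Rotations (sorted):
  0: $bbbbb -> last char: b
  1: b$bbbb -> last char: b
  2: bb$bbb -> last char: b
  3: bbb$bb -> last char: b
  4: bbbb$b -> last char: b
  5: bbbbb$ -> last char: $


BWT = bbbbb$


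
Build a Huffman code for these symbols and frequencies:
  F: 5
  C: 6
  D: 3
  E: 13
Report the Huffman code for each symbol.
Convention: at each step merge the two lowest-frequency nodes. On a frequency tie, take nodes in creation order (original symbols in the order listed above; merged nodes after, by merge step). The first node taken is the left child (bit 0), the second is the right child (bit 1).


Huffman tree construction:
Step 1: Merge D(3) + F(5) = 8
Step 2: Merge C(6) + (D+F)(8) = 14
Step 3: Merge E(13) + (C+(D+F))(14) = 27
Read each symbol's code off the tree from the root (left child = 0, right child = 1).

Codes:
  F: 111 (length 3)
  C: 10 (length 2)
  D: 110 (length 3)
  E: 0 (length 1)
Average code length: 49/27 = 1.8148 bits/symbol


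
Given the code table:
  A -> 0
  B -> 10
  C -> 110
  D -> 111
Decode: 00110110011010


Decoding:
0 -> A
0 -> A
110 -> C
110 -> C
0 -> A
110 -> C
10 -> B


Result: AACCACB


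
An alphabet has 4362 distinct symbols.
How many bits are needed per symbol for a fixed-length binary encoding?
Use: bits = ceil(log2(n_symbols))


log2(4362) = 12.0908
Bracket: 2^12 = 4096 < 4362 <= 2^13 = 8192
So ceil(log2(4362)) = 13

bits = ceil(log2(4362)) = ceil(12.0908) = 13 bits


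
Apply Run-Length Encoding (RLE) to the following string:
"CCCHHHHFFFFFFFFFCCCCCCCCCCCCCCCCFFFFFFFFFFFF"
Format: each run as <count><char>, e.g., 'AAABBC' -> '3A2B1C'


Scanning runs left to right:
  i=0: run of 'C' x 3 -> '3C'
  i=3: run of 'H' x 4 -> '4H'
  i=7: run of 'F' x 9 -> '9F'
  i=16: run of 'C' x 16 -> '16C'
  i=32: run of 'F' x 12 -> '12F'

RLE = 3C4H9F16C12F


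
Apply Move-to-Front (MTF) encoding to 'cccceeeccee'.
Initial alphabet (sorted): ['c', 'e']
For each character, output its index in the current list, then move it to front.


MTF encoding:
'c': index 0 in ['c', 'e'] -> ['c', 'e']
'c': index 0 in ['c', 'e'] -> ['c', 'e']
'c': index 0 in ['c', 'e'] -> ['c', 'e']
'c': index 0 in ['c', 'e'] -> ['c', 'e']
'e': index 1 in ['c', 'e'] -> ['e', 'c']
'e': index 0 in ['e', 'c'] -> ['e', 'c']
'e': index 0 in ['e', 'c'] -> ['e', 'c']
'c': index 1 in ['e', 'c'] -> ['c', 'e']
'c': index 0 in ['c', 'e'] -> ['c', 'e']
'e': index 1 in ['c', 'e'] -> ['e', 'c']
'e': index 0 in ['e', 'c'] -> ['e', 'c']


Output: [0, 0, 0, 0, 1, 0, 0, 1, 0, 1, 0]


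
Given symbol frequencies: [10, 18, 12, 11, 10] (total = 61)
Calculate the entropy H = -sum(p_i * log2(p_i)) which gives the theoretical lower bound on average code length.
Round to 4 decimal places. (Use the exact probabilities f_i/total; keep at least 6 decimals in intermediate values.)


Per-symbol terms -p_i * log2(p_i) with p_i = f_i/61:
  p = 10/61 = 0.163934: log2(p) = -2.608809, -p*log2(p) = 0.427674
  p = 18/61 = 0.295082: log2(p) = -1.760812, -p*log2(p) = 0.519584
  p = 12/61 = 0.196721: log2(p) = -2.345775, -p*log2(p) = 0.461464
  p = 11/61 = 0.180328: log2(p) = -2.471306, -p*log2(p) = 0.445645
  p = 10/61 = 0.163934: log2(p) = -2.608809, -p*log2(p) = 0.427674
H = 0.427674 + 0.519584 + 0.461464 + 0.445645 + 0.427674 = 2.282041

H = 2.282 bits/symbol


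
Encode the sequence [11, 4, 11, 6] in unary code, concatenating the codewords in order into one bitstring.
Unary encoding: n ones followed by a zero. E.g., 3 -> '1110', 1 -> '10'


Encode each number as n ones followed by a terminating 0:
  11 -> 111111111110 (12 bits)
  4 -> 11110 (5 bits)
  11 -> 111111111110 (12 bits)
  6 -> 1111110 (7 bits)
Total length = 12 + 5 + 12 + 7 = 36 bits.

Unary([11, 4, 11, 6]) = 111111111110111101111111111101111110 (36 bits)


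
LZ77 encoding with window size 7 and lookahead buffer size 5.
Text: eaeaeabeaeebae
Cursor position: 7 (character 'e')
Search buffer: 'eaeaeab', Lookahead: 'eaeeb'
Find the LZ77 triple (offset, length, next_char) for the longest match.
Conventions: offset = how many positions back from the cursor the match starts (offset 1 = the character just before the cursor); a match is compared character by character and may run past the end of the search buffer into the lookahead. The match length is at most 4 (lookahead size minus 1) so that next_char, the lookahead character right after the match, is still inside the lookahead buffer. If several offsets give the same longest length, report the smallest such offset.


Try each offset into the search buffer:
  offset=1 (pos 6, char 'b'): match length 0
  offset=2 (pos 5, char 'a'): match length 0
  offset=3 (pos 4, char 'e'): match length 2
  offset=4 (pos 3, char 'a'): match length 0
  offset=5 (pos 2, char 'e'): match length 3
  offset=6 (pos 1, char 'a'): match length 0
  offset=7 (pos 0, char 'e'): match length 3
Longest match has length 3, found at offsets 5, 7; take the smallest, offset 5.
next_char = character at position 7 + 3 = 10 -> 'e'

Best match: offset=5, length=3 (matching 'eae' starting at position 2)
LZ77 triple: (5, 3, 'e')


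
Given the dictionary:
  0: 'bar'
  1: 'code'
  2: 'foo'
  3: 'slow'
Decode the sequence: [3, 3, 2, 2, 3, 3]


Look up each index in the dictionary:
  3 -> 'slow'
  3 -> 'slow'
  2 -> 'foo'
  2 -> 'foo'
  3 -> 'slow'
  3 -> 'slow'

Decoded: "slow slow foo foo slow slow"


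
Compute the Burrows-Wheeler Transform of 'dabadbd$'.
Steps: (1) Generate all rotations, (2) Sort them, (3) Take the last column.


Rotations (sorted):
  0: $dabadbd -> last char: d
  1: abadbd$d -> last char: d
  2: adbd$dab -> last char: b
  3: badbd$da -> last char: a
  4: bd$dabad -> last char: d
  5: d$dabadb -> last char: b
  6: dabadbd$ -> last char: $
  7: dbd$daba -> last char: a


BWT = ddbadb$a


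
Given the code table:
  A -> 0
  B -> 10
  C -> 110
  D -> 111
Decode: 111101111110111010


Decoding:
111 -> D
10 -> B
111 -> D
111 -> D
0 -> A
111 -> D
0 -> A
10 -> B


Result: DBDDADAB


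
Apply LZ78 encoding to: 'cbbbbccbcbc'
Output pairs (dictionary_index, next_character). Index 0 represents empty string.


LZ78 encoding steps:
Dictionary: {0: ''}
Step 1: w='' (idx 0), next='c' -> output (0, 'c'), add 'c' as idx 1
Step 2: w='' (idx 0), next='b' -> output (0, 'b'), add 'b' as idx 2
Step 3: w='b' (idx 2), next='b' -> output (2, 'b'), add 'bb' as idx 3
Step 4: w='b' (idx 2), next='c' -> output (2, 'c'), add 'bc' as idx 4
Step 5: w='c' (idx 1), next='b' -> output (1, 'b'), add 'cb' as idx 5
Step 6: w='cb' (idx 5), next='c' -> output (5, 'c'), add 'cbc' as idx 6


Encoded: [(0, 'c'), (0, 'b'), (2, 'b'), (2, 'c'), (1, 'b'), (5, 'c')]


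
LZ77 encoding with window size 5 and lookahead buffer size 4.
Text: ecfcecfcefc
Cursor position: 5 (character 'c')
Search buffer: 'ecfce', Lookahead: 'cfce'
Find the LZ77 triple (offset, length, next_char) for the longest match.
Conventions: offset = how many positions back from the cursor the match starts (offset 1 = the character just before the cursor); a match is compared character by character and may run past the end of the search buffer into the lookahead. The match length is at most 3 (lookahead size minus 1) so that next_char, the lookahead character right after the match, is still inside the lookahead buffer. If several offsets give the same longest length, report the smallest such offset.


Try each offset into the search buffer:
  offset=1 (pos 4, char 'e'): match length 0
  offset=2 (pos 3, char 'c'): match length 1
  offset=3 (pos 2, char 'f'): match length 0
  offset=4 (pos 1, char 'c'): match length 3
  offset=5 (pos 0, char 'e'): match length 0
Longest match has length 3 at offset 4.
next_char = character at position 5 + 3 = 8 -> 'e'

Best match: offset=4, length=3 (matching 'cfc' starting at position 1)
LZ77 triple: (4, 3, 'e')


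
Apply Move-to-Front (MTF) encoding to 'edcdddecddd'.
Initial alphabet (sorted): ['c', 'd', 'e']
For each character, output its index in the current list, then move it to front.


MTF encoding:
'e': index 2 in ['c', 'd', 'e'] -> ['e', 'c', 'd']
'd': index 2 in ['e', 'c', 'd'] -> ['d', 'e', 'c']
'c': index 2 in ['d', 'e', 'c'] -> ['c', 'd', 'e']
'd': index 1 in ['c', 'd', 'e'] -> ['d', 'c', 'e']
'd': index 0 in ['d', 'c', 'e'] -> ['d', 'c', 'e']
'd': index 0 in ['d', 'c', 'e'] -> ['d', 'c', 'e']
'e': index 2 in ['d', 'c', 'e'] -> ['e', 'd', 'c']
'c': index 2 in ['e', 'd', 'c'] -> ['c', 'e', 'd']
'd': index 2 in ['c', 'e', 'd'] -> ['d', 'c', 'e']
'd': index 0 in ['d', 'c', 'e'] -> ['d', 'c', 'e']
'd': index 0 in ['d', 'c', 'e'] -> ['d', 'c', 'e']


Output: [2, 2, 2, 1, 0, 0, 2, 2, 2, 0, 0]


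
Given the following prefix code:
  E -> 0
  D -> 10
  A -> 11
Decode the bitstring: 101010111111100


Decoding step by step:
Bits 10 -> D
Bits 10 -> D
Bits 10 -> D
Bits 11 -> A
Bits 11 -> A
Bits 11 -> A
Bits 10 -> D
Bits 0 -> E


Decoded message: DDDAAADE


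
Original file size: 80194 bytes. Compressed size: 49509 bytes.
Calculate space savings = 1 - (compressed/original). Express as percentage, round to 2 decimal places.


ratio = compressed/original = 49509/80194 = 0.617365
savings = 1 - ratio = 1 - 0.617365 = 0.382635
as a percentage: 0.382635 * 100 = 38.26%

Space savings = 1 - 49509/80194 = 38.26%


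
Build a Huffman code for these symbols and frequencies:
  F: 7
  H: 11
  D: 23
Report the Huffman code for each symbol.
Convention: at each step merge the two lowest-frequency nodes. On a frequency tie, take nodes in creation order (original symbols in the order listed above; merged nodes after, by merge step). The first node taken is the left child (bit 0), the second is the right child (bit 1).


Huffman tree construction:
Step 1: Merge F(7) + H(11) = 18
Step 2: Merge (F+H)(18) + D(23) = 41
Read each symbol's code off the tree from the root (left child = 0, right child = 1).

Codes:
  F: 00 (length 2)
  H: 01 (length 2)
  D: 1 (length 1)
Average code length: 59/41 = 1.4390 bits/symbol


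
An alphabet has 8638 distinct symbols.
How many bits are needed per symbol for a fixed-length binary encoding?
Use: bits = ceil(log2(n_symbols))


log2(8638) = 13.0765
Bracket: 2^13 = 8192 < 8638 <= 2^14 = 16384
So ceil(log2(8638)) = 14

bits = ceil(log2(8638)) = ceil(13.0765) = 14 bits


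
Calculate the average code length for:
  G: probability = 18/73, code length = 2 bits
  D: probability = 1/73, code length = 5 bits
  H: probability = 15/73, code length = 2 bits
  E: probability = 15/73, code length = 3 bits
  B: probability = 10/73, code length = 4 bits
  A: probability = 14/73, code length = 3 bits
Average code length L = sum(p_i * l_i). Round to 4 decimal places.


Weighted contributions p_i * l_i:
  G: (18/73) * 2 = 36/73
  D: (1/73) * 5 = 5/73
  H: (15/73) * 2 = 30/73
  E: (15/73) * 3 = 45/73
  B: (10/73) * 4 = 40/73
  A: (14/73) * 3 = 42/73
Sum = (36 + 5 + 30 + 45 + 40 + 42)/73 = 198/73

L = 198/73 = 2.7123 bits/symbol


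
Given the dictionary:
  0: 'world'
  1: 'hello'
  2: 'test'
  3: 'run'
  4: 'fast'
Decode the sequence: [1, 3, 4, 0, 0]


Look up each index in the dictionary:
  1 -> 'hello'
  3 -> 'run'
  4 -> 'fast'
  0 -> 'world'
  0 -> 'world'

Decoded: "hello run fast world world"


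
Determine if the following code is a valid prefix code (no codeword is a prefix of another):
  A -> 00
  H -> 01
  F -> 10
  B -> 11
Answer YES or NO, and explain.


Checking each pair (does one codeword prefix another?):
  A='00' vs H='01': no prefix
  A='00' vs F='10': no prefix
  A='00' vs B='11': no prefix
  H='01' vs A='00': no prefix
  H='01' vs F='10': no prefix
  H='01' vs B='11': no prefix
  F='10' vs A='00': no prefix
  F='10' vs H='01': no prefix
  F='10' vs B='11': no prefix
  B='11' vs A='00': no prefix
  B='11' vs H='01': no prefix
  B='11' vs F='10': no prefix
No violation found over all pairs.

YES -- this is a valid prefix code. No codeword is a prefix of any other codeword.


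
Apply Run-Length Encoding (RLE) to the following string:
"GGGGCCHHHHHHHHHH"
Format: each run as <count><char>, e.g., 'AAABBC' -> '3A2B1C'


Scanning runs left to right:
  i=0: run of 'G' x 4 -> '4G'
  i=4: run of 'C' x 2 -> '2C'
  i=6: run of 'H' x 10 -> '10H'

RLE = 4G2C10H


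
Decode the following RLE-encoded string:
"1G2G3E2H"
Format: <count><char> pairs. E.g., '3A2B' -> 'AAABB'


Expanding each <count><char> pair:
  1G -> 'G'
  2G -> 'GG'
  3E -> 'EEE'
  2H -> 'HH'

Decoded = GGGEEEHH


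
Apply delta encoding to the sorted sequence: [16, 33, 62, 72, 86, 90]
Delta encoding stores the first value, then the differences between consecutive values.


First value: 16
Deltas:
  33 - 16 = 17
  62 - 33 = 29
  72 - 62 = 10
  86 - 72 = 14
  90 - 86 = 4


Delta encoded: [16, 17, 29, 10, 14, 4]


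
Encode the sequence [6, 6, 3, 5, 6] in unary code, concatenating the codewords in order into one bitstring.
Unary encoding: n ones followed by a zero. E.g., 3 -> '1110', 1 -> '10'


Encode each number as n ones followed by a terminating 0:
  6 -> 1111110 (7 bits)
  6 -> 1111110 (7 bits)
  3 -> 1110 (4 bits)
  5 -> 111110 (6 bits)
  6 -> 1111110 (7 bits)
Total length = 7 + 7 + 4 + 6 + 7 = 31 bits.

Unary([6, 6, 3, 5, 6]) = 1111110111111011101111101111110 (31 bits)


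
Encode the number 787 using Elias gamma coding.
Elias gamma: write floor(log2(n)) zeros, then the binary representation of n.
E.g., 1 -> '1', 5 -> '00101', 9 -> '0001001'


num_bits = floor(log2(787)) + 1 = 10
leading_zeros = num_bits - 1 = 9
binary(787) = 1100010011

Elias gamma(787) = '000000000' + '1100010011' = 0000000001100010011 (19 bits)


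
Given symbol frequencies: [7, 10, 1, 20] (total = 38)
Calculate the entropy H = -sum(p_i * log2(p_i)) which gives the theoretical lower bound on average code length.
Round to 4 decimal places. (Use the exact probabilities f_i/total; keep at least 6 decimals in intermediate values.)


Per-symbol terms -p_i * log2(p_i) with p_i = f_i/38:
  p = 7/38 = 0.184211: log2(p) = -2.440573, -p*log2(p) = 0.449579
  p = 10/38 = 0.263158: log2(p) = -1.925999, -p*log2(p) = 0.506842
  p = 1/38 = 0.026316: log2(p) = -5.247928, -p*log2(p) = 0.138103
  p = 20/38 = 0.526316: log2(p) = -0.925999, -p*log2(p) = 0.487368
H = 0.449579 + 0.506842 + 0.138103 + 0.487368 = 1.581892

H = 1.5819 bits/symbol


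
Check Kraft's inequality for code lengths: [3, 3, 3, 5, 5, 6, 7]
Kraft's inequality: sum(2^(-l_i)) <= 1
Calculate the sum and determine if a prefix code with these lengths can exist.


Sum = 2^(-3) + 2^(-3) + 2^(-3) + 2^(-5) + 2^(-5) + 2^(-6) + 2^(-7)
    = 0.125 + 0.125 + 0.125 + 0.03125 + 0.03125 + 0.015625 + 0.0078125
    = 59/128 = 0.4609375
Since 0.4609375 <= 1, Kraft's inequality IS satisfied.
A prefix code with these lengths CAN exist.

Kraft sum = 0.4609375. Satisfied.


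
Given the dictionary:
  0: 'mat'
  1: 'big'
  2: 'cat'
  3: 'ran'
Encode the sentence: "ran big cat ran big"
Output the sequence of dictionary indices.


Look up each word in the dictionary:
  'ran' -> 3
  'big' -> 1
  'cat' -> 2
  'ran' -> 3
  'big' -> 1

Encoded: [3, 1, 2, 3, 1]


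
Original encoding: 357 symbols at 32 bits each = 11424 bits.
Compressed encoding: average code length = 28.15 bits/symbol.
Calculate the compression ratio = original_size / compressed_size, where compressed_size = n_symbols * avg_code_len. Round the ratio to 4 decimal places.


original_size = n_symbols * orig_bits = 357 * 32 = 11424 bits
compressed_size = n_symbols * avg_code_len = 357 * 28.15 = 10049.55 bits
ratio = original_size / compressed_size = 11424 / 10049.55 = 1.1368

Compression ratio = 1.1368


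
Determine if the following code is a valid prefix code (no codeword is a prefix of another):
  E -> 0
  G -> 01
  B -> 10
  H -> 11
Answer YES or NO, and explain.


Checking each pair (does one codeword prefix another?):
  E='0' vs G='01': prefix -- VIOLATION

NO -- this is NOT a valid prefix code. E (0) is a prefix of G (01).


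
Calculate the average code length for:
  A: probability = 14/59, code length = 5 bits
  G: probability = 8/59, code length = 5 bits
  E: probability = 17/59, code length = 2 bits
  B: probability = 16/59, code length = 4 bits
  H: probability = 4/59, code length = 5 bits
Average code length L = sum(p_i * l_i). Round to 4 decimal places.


Weighted contributions p_i * l_i:
  A: (14/59) * 5 = 70/59
  G: (8/59) * 5 = 40/59
  E: (17/59) * 2 = 34/59
  B: (16/59) * 4 = 64/59
  H: (4/59) * 5 = 20/59
Sum = (70 + 40 + 34 + 64 + 20)/59 = 228/59

L = 228/59 = 3.8644 bits/symbol


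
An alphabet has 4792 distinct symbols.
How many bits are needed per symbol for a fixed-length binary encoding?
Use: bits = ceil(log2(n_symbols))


log2(4792) = 12.2264
Bracket: 2^12 = 4096 < 4792 <= 2^13 = 8192
So ceil(log2(4792)) = 13

bits = ceil(log2(4792)) = ceil(12.2264) = 13 bits
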